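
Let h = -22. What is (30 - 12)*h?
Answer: -396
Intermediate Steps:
(30 - 12)*h = (30 - 12)*(-22) = 18*(-22) = -396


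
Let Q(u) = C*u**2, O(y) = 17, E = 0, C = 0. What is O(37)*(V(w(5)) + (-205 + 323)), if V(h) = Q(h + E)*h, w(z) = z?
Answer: 2006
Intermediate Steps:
Q(u) = 0 (Q(u) = 0*u**2 = 0)
V(h) = 0 (V(h) = 0*h = 0)
O(37)*(V(w(5)) + (-205 + 323)) = 17*(0 + (-205 + 323)) = 17*(0 + 118) = 17*118 = 2006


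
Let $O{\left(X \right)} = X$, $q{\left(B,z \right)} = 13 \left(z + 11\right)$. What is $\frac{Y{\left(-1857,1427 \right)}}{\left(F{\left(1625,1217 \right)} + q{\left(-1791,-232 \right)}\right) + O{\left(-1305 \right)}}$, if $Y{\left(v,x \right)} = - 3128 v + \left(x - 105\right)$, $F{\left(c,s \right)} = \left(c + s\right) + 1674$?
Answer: $\frac{2905009}{169} \approx 17189.0$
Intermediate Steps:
$q{\left(B,z \right)} = 143 + 13 z$ ($q{\left(B,z \right)} = 13 \left(11 + z\right) = 143 + 13 z$)
$F{\left(c,s \right)} = 1674 + c + s$
$Y{\left(v,x \right)} = -105 + x - 3128 v$ ($Y{\left(v,x \right)} = - 3128 v + \left(x - 105\right) = - 3128 v + \left(-105 + x\right) = -105 + x - 3128 v$)
$\frac{Y{\left(-1857,1427 \right)}}{\left(F{\left(1625,1217 \right)} + q{\left(-1791,-232 \right)}\right) + O{\left(-1305 \right)}} = \frac{-105 + 1427 - -5808696}{\left(\left(1674 + 1625 + 1217\right) + \left(143 + 13 \left(-232\right)\right)\right) - 1305} = \frac{-105 + 1427 + 5808696}{\left(4516 + \left(143 - 3016\right)\right) - 1305} = \frac{5810018}{\left(4516 - 2873\right) - 1305} = \frac{5810018}{1643 - 1305} = \frac{5810018}{338} = 5810018 \cdot \frac{1}{338} = \frac{2905009}{169}$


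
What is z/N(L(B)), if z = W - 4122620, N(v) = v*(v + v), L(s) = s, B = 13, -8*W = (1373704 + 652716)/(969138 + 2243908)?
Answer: -26492335907645/2172019096 ≈ -12197.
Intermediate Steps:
W = -506605/6426092 (W = -(1373704 + 652716)/(8*(969138 + 2243908)) = -506605/(2*3213046) = -1/8*1013210/1606523 = -506605/6426092 ≈ -0.078836)
N(v) = 2*v**2 (N(v) = v*(2*v) = 2*v**2)
z = -26492335907645/6426092 (z = -506605/6426092 - 4122620 = -26492335907645/6426092 ≈ -4.1226e+6)
z/N(L(B)) = -26492335907645/(6426092*(2*13**2)) = -26492335907645/(6426092*(2*169)) = -26492335907645/6426092/338 = -26492335907645/6426092*1/338 = -26492335907645/2172019096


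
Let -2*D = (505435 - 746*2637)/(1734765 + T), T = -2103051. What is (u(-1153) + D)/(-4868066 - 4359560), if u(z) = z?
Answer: 850729283/6796810938072 ≈ 0.00012517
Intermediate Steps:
D = -1461767/736572 (D = -(505435 - 746*2637)/(2*(1734765 - 2103051)) = -(505435 - 1967202)/(2*(-368286)) = -(-1461767)*(-1)/(2*368286) = -½*1461767/368286 = -1461767/736572 ≈ -1.9846)
(u(-1153) + D)/(-4868066 - 4359560) = (-1153 - 1461767/736572)/(-4868066 - 4359560) = -850729283/736572/(-9227626) = -850729283/736572*(-1/9227626) = 850729283/6796810938072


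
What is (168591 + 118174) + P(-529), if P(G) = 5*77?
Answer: 287150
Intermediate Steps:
P(G) = 385
(168591 + 118174) + P(-529) = (168591 + 118174) + 385 = 286765 + 385 = 287150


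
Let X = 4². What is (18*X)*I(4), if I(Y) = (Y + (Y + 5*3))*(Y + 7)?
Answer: 72864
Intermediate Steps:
I(Y) = (7 + Y)*(15 + 2*Y) (I(Y) = (Y + (Y + 15))*(7 + Y) = (Y + (15 + Y))*(7 + Y) = (15 + 2*Y)*(7 + Y) = (7 + Y)*(15 + 2*Y))
X = 16
(18*X)*I(4) = (18*16)*(105 + 2*4² + 29*4) = 288*(105 + 2*16 + 116) = 288*(105 + 32 + 116) = 288*253 = 72864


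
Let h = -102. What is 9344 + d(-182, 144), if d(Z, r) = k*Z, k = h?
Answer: 27908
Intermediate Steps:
k = -102
d(Z, r) = -102*Z
9344 + d(-182, 144) = 9344 - 102*(-182) = 9344 + 18564 = 27908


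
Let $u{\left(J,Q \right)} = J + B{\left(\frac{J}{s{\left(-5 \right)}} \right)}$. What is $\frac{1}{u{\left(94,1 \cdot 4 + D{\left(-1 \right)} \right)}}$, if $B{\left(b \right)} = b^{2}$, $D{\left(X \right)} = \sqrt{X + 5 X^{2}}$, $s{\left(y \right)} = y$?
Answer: $\frac{25}{11186} \approx 0.0022349$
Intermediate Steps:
$u{\left(J,Q \right)} = J + \frac{J^{2}}{25}$ ($u{\left(J,Q \right)} = J + \left(\frac{J}{-5}\right)^{2} = J + \left(J \left(- \frac{1}{5}\right)\right)^{2} = J + \left(- \frac{J}{5}\right)^{2} = J + \frac{J^{2}}{25}$)
$\frac{1}{u{\left(94,1 \cdot 4 + D{\left(-1 \right)} \right)}} = \frac{1}{\frac{1}{25} \cdot 94 \left(25 + 94\right)} = \frac{1}{\frac{1}{25} \cdot 94 \cdot 119} = \frac{1}{\frac{11186}{25}} = \frac{25}{11186}$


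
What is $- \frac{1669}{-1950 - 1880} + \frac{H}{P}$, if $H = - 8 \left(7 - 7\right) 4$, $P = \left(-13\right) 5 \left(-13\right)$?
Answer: $\frac{1669}{3830} \approx 0.43577$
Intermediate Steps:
$P = 845$ ($P = \left(-65\right) \left(-13\right) = 845$)
$H = 0$ ($H = - 8 \left(7 - 7\right) 4 = \left(-8\right) 0 \cdot 4 = 0 \cdot 4 = 0$)
$- \frac{1669}{-1950 - 1880} + \frac{H}{P} = - \frac{1669}{-1950 - 1880} + \frac{0}{845} = - \frac{1669}{-3830} + 0 \cdot \frac{1}{845} = \left(-1669\right) \left(- \frac{1}{3830}\right) + 0 = \frac{1669}{3830} + 0 = \frac{1669}{3830}$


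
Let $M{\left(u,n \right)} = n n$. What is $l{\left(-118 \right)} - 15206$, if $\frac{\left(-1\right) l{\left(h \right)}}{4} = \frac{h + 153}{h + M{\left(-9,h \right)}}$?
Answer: $- \frac{104967088}{6903} \approx -15206.0$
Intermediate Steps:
$M{\left(u,n \right)} = n^{2}$
$l{\left(h \right)} = - \frac{4 \left(153 + h\right)}{h + h^{2}}$ ($l{\left(h \right)} = - 4 \frac{h + 153}{h + h^{2}} = - 4 \frac{153 + h}{h + h^{2}} = - \frac{4 \left(153 + h\right)}{h + h^{2}}$)
$l{\left(-118 \right)} - 15206 = \frac{4 \left(-153 - -118\right)}{\left(-118\right) \left(1 - 118\right)} - 15206 = 4 \left(- \frac{1}{118}\right) \frac{1}{-117} \left(-153 + 118\right) - 15206 = 4 \left(- \frac{1}{118}\right) \left(- \frac{1}{117}\right) \left(-35\right) - 15206 = - \frac{70}{6903} - 15206 = - \frac{104967088}{6903}$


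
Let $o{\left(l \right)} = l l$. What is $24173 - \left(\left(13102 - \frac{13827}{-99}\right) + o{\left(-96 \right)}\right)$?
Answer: $\frac{5146}{3} \approx 1715.3$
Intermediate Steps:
$o{\left(l \right)} = l^{2}$
$24173 - \left(\left(13102 - \frac{13827}{-99}\right) + o{\left(-96 \right)}\right) = 24173 - \left(\left(13102 - \frac{13827}{-99}\right) + \left(-96\right)^{2}\right) = 24173 - \left(\left(13102 - - \frac{419}{3}\right) + 9216\right) = 24173 - \left(\left(13102 + \frac{419}{3}\right) + 9216\right) = 24173 - \left(\frac{39725}{3} + 9216\right) = 24173 - \frac{67373}{3} = \frac{5146}{3}$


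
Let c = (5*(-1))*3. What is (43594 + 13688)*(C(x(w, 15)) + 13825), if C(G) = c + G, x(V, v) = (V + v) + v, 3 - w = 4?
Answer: 792725598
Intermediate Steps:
w = -1 (w = 3 - 1*4 = 3 - 4 = -1)
c = -15 (c = -5*3 = -15)
x(V, v) = V + 2*v
C(G) = -15 + G
(43594 + 13688)*(C(x(w, 15)) + 13825) = (43594 + 13688)*((-15 + (-1 + 2*15)) + 13825) = 57282*((-15 + (-1 + 30)) + 13825) = 57282*((-15 + 29) + 13825) = 57282*(14 + 13825) = 57282*13839 = 792725598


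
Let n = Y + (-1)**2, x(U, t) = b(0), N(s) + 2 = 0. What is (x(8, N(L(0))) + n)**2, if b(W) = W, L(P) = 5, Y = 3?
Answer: 16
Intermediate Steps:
N(s) = -2 (N(s) = -2 + 0 = -2)
x(U, t) = 0
n = 4 (n = 3 + (-1)**2 = 3 + 1 = 4)
(x(8, N(L(0))) + n)**2 = (0 + 4)**2 = 4**2 = 16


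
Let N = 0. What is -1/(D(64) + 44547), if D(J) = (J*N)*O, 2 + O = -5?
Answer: -1/44547 ≈ -2.2448e-5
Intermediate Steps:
O = -7 (O = -2 - 5 = -7)
D(J) = 0 (D(J) = (J*0)*(-7) = 0*(-7) = 0)
-1/(D(64) + 44547) = -1/(0 + 44547) = -1/44547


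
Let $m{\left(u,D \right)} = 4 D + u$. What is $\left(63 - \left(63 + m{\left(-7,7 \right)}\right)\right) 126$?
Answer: $-2646$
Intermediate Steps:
$m{\left(u,D \right)} = u + 4 D$
$\left(63 - \left(63 + m{\left(-7,7 \right)}\right)\right) 126 = \left(63 - \left(56 + 28\right)\right) 126 = \left(63 - 84\right) 126 = \left(-21\right) 126 = -2646$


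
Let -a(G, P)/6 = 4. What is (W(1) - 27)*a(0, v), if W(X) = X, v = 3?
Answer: 624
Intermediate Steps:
a(G, P) = -24 (a(G, P) = -6*4 = -24)
(W(1) - 27)*a(0, v) = (1 - 27)*(-24) = -26*(-24) = 624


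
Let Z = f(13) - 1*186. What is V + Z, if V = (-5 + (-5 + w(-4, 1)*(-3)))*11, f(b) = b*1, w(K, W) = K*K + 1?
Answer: -844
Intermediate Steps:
w(K, W) = 1 + K² (w(K, W) = K² + 1 = 1 + K²)
f(b) = b
Z = -173 (Z = 13 - 1*186 = 13 - 186 = -173)
V = -671 (V = (-5 + (-5 + (1 + (-4)²)*(-3)))*11 = (-5 + (-5 + (1 + 16)*(-3)))*11 = (-5 + (-5 + 17*(-3)))*11 = (-5 + (-5 - 51))*11 = (-5 - 56)*11 = -61*11 = -671)
V + Z = -671 - 173 = -844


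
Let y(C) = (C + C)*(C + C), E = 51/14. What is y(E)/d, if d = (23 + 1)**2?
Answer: 289/3136 ≈ 0.092156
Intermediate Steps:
E = 51/14 (E = 51*(1/14) = 51/14 ≈ 3.6429)
y(C) = 4*C**2 (y(C) = (2*C)*(2*C) = 4*C**2)
d = 576 (d = 24**2 = 576)
y(E)/d = (4*(51/14)**2)/576 = (4*(2601/196))*(1/576) = (2601/49)*(1/576) = 289/3136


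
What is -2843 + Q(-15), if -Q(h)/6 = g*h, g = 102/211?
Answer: -590693/211 ≈ -2799.5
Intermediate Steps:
g = 102/211 (g = 102*(1/211) = 102/211 ≈ 0.48341)
Q(h) = -612*h/211
-2843 + Q(-15) = -2843 - 612/211*(-15) = -2843 + 9180/211 = -590693/211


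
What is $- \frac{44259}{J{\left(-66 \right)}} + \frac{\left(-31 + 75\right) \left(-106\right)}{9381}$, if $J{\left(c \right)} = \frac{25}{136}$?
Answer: $- \frac{1065404848}{4425} \approx -2.4077 \cdot 10^{5}$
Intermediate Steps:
$J{\left(c \right)} = \frac{25}{136}$ ($J{\left(c \right)} = 25 \cdot \frac{1}{136} = \frac{25}{136}$)
$- \frac{44259}{J{\left(-66 \right)}} + \frac{\left(-31 + 75\right) \left(-106\right)}{9381} = - \frac{44259}{\frac{25}{136}} + \frac{\left(-31 + 75\right) \left(-106\right)}{9381} = \left(-44259\right) \frac{136}{25} + 44 \left(-106\right) \frac{1}{9381} = - \frac{6019224}{25} - \frac{88}{177} = - \frac{1065404848}{4425}$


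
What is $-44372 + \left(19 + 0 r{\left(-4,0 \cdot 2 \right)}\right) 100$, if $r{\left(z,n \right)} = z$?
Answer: $-42472$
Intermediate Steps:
$-44372 + \left(19 + 0 r{\left(-4,0 \cdot 2 \right)}\right) 100 = -44372 + \left(19 + 0 \left(-4\right)\right) 100 = -44372 + \left(19 + 0\right) 100 = -44372 + 19 \cdot 100 = -44372 + 1900 = -42472$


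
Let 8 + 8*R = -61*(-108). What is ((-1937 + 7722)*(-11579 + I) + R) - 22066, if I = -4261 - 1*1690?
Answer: -202864587/2 ≈ -1.0143e+8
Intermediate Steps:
I = -5951 (I = -4261 - 1690 = -5951)
R = 1645/2 (R = -1 + (-61*(-108))/8 = -1 + (⅛)*6588 = -1 + 1647/2 = 1645/2 ≈ 822.50)
((-1937 + 7722)*(-11579 + I) + R) - 22066 = ((-1937 + 7722)*(-11579 - 5951) + 1645/2) - 22066 = (5785*(-17530) + 1645/2) - 22066 = (-101411050 + 1645/2) - 22066 = -202820455/2 - 22066 = -202864587/2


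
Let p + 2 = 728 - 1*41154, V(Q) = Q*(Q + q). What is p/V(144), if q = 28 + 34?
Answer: -1123/824 ≈ -1.3629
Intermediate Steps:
q = 62
V(Q) = Q*(62 + Q) (V(Q) = Q*(Q + 62) = Q*(62 + Q))
p = -40428 (p = -2 + (728 - 1*41154) = -2 + (728 - 41154) = -2 - 40426 = -40428)
p/V(144) = -40428*1/(144*(62 + 144)) = -40428/(144*206) = -40428/29664 = -40428*1/29664 = -1123/824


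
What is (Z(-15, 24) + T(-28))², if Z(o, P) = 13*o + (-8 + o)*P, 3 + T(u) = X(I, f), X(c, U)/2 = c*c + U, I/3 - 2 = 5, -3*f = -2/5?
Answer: 3936256/225 ≈ 17494.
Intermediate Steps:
f = 2/15 (f = -(-2)/(3*5) = -⅓*(-⅖) = 2/15 ≈ 0.13333)
I = 21 (I = 6 + 3*5 = 6 + 15 = 21)
X(c, U) = 2*U + 2*c² (X(c, U) = 2*(c*c + U) = 2*(c² + U) = 2*(U + c²) = 2*U + 2*c²)
T(u) = 13189/15 (T(u) = -3 + (2*(2/15) + 2*21²) = -3 + (4/15 + 2*441) = -3 + (4/15 + 882) = -3 + 13234/15 = 13189/15)
Z(o, P) = 13*o + P*(-8 + o)
(Z(-15, 24) + T(-28))² = ((-8*24 + 13*(-15) + 24*(-15)) + 13189/15)² = ((-192 - 195 - 360) + 13189/15)² = (-747 + 13189/15)² = (1984/15)² = 3936256/225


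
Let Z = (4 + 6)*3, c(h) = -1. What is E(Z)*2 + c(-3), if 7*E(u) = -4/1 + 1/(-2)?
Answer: -16/7 ≈ -2.2857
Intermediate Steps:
Z = 30 (Z = 10*3 = 30)
E(u) = -9/14 (E(u) = (-4/1 + 1/(-2))/7 = (-4*1 + 1*(-½))/7 = (-4 - ½)/7 = (⅐)*(-9/2) = -9/14)
E(Z)*2 + c(-3) = -9/14*2 - 1 = -9/7 - 1 = -16/7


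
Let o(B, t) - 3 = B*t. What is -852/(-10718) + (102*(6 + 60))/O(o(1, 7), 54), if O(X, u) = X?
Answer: 18040524/26795 ≈ 673.28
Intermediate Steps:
o(B, t) = 3 + B*t
-852/(-10718) + (102*(6 + 60))/O(o(1, 7), 54) = -852/(-10718) + (102*(6 + 60))/(3 + 1*7) = -852*(-1/10718) + (102*66)/(3 + 7) = 426/5359 + 6732/10 = 426/5359 + 6732*(1/10) = 426/5359 + 3366/5 = 18040524/26795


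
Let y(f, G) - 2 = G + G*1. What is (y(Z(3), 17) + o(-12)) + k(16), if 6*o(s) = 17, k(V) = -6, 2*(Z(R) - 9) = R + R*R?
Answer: 197/6 ≈ 32.833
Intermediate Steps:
Z(R) = 9 + R/2 + R²/2 (Z(R) = 9 + (R + R*R)/2 = 9 + (R + R²)/2 = 9 + (R/2 + R²/2) = 9 + R/2 + R²/2)
o(s) = 17/6 (o(s) = (⅙)*17 = 17/6)
y(f, G) = 2 + 2*G (y(f, G) = 2 + (G + G*1) = 2 + (G + G) = 2 + 2*G)
(y(Z(3), 17) + o(-12)) + k(16) = ((2 + 2*17) + 17/6) - 6 = ((2 + 34) + 17/6) - 6 = (36 + 17/6) - 6 = 233/6 - 6 = 197/6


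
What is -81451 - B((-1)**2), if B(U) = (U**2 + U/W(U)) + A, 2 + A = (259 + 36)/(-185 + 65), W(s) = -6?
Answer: -651579/8 ≈ -81447.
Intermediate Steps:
A = -107/24 (A = -2 + (259 + 36)/(-185 + 65) = -2 + 295/(-120) = -2 + 295*(-1/120) = -2 - 59/24 = -107/24 ≈ -4.4583)
B(U) = -107/24 + U**2 - U/6 (B(U) = (U**2 + U/(-6)) - 107/24 = (U**2 - U/6) - 107/24 = -107/24 + U**2 - U/6)
-81451 - B((-1)**2) = -81451 - (-107/24 + ((-1)**2)**2 - 1/6*(-1)**2) = -81451 - (-107/24 + 1**2 - 1/6*1) = -81451 - (-107/24 + 1 - 1/6) = -81451 - 1*(-29/8) = -81451 + 29/8 = -651579/8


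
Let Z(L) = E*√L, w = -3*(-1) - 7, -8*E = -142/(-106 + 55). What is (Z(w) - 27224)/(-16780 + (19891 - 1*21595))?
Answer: 6806/4621 + 71*I/1885368 ≈ 1.4728 + 3.7658e-5*I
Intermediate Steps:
E = -71/204 (E = -(-71)/(4*(-106 + 55)) = -(-71)/(4*(-51)) = -(-71)*(-1)/(4*51) = -⅛*142/51 = -71/204 ≈ -0.34804)
w = -4 (w = 3 - 7 = -4)
Z(L) = -71*√L/204
(Z(w) - 27224)/(-16780 + (19891 - 1*21595)) = (-71*I/102 - 27224)/(-16780 + (19891 - 1*21595)) = (-71*I/102 - 27224)/(-16780 + (19891 - 21595)) = (-71*I/102 - 27224)/(-16780 - 1704) = (-27224 - 71*I/102)/(-18484) = (-27224 - 71*I/102)*(-1/18484) = 6806/4621 + 71*I/1885368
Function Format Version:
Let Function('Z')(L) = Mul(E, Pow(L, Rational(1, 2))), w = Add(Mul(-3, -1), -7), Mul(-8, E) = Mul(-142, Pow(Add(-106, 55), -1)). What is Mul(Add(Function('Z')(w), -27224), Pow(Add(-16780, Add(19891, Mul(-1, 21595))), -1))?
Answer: Add(Rational(6806, 4621), Mul(Rational(71, 1885368), I)) ≈ Add(1.4728, Mul(3.7658e-5, I))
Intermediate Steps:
E = Rational(-71, 204) (E = Mul(Rational(-1, 8), Mul(-142, Pow(Add(-106, 55), -1))) = Mul(Rational(-1, 8), Mul(-142, Pow(-51, -1))) = Mul(Rational(-1, 8), Mul(-142, Rational(-1, 51))) = Mul(Rational(-1, 8), Rational(142, 51)) = Rational(-71, 204) ≈ -0.34804)
w = -4 (w = Add(3, -7) = -4)
Function('Z')(L) = Mul(Rational(-71, 204), Pow(L, Rational(1, 2)))
Mul(Add(Function('Z')(w), -27224), Pow(Add(-16780, Add(19891, Mul(-1, 21595))), -1)) = Mul(Add(Mul(Rational(-71, 204), Pow(-4, Rational(1, 2))), -27224), Pow(Add(-16780, Add(19891, Mul(-1, 21595))), -1)) = Mul(Add(Mul(Rational(-71, 204), Mul(2, I)), -27224), Pow(Add(-16780, Add(19891, -21595)), -1)) = Mul(Add(Mul(Rational(-71, 102), I), -27224), Pow(Add(-16780, -1704), -1)) = Mul(Add(-27224, Mul(Rational(-71, 102), I)), Pow(-18484, -1)) = Mul(Add(-27224, Mul(Rational(-71, 102), I)), Rational(-1, 18484)) = Add(Rational(6806, 4621), Mul(Rational(71, 1885368), I))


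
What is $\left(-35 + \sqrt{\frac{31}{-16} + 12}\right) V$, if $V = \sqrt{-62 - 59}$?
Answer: $\frac{11 i \left(-140 + \sqrt{161}\right)}{4} \approx - 350.11 i$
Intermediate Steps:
$V = 11 i$ ($V = \sqrt{-121} = 11 i \approx 11.0 i$)
$\left(-35 + \sqrt{\frac{31}{-16} + 12}\right) V = \left(-35 + \sqrt{\frac{31}{-16} + 12}\right) 11 i = \left(-35 + \sqrt{31 \left(- \frac{1}{16}\right) + 12}\right) 11 i = \left(-35 + \sqrt{- \frac{31}{16} + 12}\right) 11 i = \left(-35 + \sqrt{\frac{161}{16}}\right) 11 i = \left(-35 + \frac{\sqrt{161}}{4}\right) 11 i = 11 i \left(-35 + \frac{\sqrt{161}}{4}\right)$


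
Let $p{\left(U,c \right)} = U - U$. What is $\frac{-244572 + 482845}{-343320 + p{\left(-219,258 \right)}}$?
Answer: $- \frac{238273}{343320} \approx -0.69403$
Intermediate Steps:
$p{\left(U,c \right)} = 0$
$\frac{-244572 + 482845}{-343320 + p{\left(-219,258 \right)}} = \frac{-244572 + 482845}{-343320 + 0} = \frac{238273}{-343320} = 238273 \left(- \frac{1}{343320}\right) = - \frac{238273}{343320}$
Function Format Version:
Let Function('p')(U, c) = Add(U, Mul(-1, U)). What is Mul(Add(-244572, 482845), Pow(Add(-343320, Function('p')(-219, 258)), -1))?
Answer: Rational(-238273, 343320) ≈ -0.69403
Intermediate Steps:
Function('p')(U, c) = 0
Mul(Add(-244572, 482845), Pow(Add(-343320, Function('p')(-219, 258)), -1)) = Mul(Add(-244572, 482845), Pow(Add(-343320, 0), -1)) = Mul(238273, Pow(-343320, -1)) = Mul(238273, Rational(-1, 343320)) = Rational(-238273, 343320)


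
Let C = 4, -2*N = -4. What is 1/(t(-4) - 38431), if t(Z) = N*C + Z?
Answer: -1/38427 ≈ -2.6023e-5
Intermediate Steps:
N = 2 (N = -½*(-4) = 2)
t(Z) = 8 + Z (t(Z) = 2*4 + Z = 8 + Z)
1/(t(-4) - 38431) = 1/((8 - 4) - 38431) = 1/(4 - 38431) = 1/(-38427) = -1/38427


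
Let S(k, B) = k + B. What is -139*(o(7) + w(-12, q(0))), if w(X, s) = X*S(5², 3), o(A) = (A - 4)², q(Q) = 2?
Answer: 45453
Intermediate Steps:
o(A) = (-4 + A)²
S(k, B) = B + k
w(X, s) = 28*X (w(X, s) = X*(3 + 5²) = X*(3 + 25) = X*28 = 28*X)
-139*(o(7) + w(-12, q(0))) = -139*((-4 + 7)² + 28*(-12)) = -139*(3² - 336) = -139*(9 - 336) = -139*(-327) = 45453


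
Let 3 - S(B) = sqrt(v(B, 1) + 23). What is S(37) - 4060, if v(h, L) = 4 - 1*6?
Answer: -4057 - sqrt(21) ≈ -4061.6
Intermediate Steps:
v(h, L) = -2 (v(h, L) = 4 - 6 = -2)
S(B) = 3 - sqrt(21) (S(B) = 3 - sqrt(-2 + 23) = 3 - sqrt(21))
S(37) - 4060 = (3 - sqrt(21)) - 4060 = -4057 - sqrt(21)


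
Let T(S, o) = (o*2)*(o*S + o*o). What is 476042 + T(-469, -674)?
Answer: -1037998894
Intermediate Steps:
T(S, o) = 2*o*(o² + S*o) (T(S, o) = (2*o)*(S*o + o²) = (2*o)*(o² + S*o) = 2*o*(o² + S*o))
476042 + T(-469, -674) = 476042 + 2*(-674)²*(-469 - 674) = 476042 + 2*454276*(-1143) = 476042 - 1038474936 = -1037998894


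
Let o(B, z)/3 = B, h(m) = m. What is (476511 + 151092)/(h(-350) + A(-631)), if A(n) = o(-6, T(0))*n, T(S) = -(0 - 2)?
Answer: 627603/11008 ≈ 57.013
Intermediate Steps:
T(S) = 2 (T(S) = -1*(-2) = 2)
o(B, z) = 3*B
A(n) = -18*n (A(n) = (3*(-6))*n = -18*n)
(476511 + 151092)/(h(-350) + A(-631)) = (476511 + 151092)/(-350 - 18*(-631)) = 627603/(-350 + 11358) = 627603/11008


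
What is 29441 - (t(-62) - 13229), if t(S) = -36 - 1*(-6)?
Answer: 42700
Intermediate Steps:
t(S) = -30 (t(S) = -36 + 6 = -30)
29441 - (t(-62) - 13229) = 29441 - (-30 - 13229) = 29441 - 1*(-13259) = 29441 + 13259 = 42700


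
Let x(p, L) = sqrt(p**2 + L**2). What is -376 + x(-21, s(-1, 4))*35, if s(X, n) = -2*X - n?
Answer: -376 + 35*sqrt(445) ≈ 362.33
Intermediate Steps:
s(X, n) = -n - 2*X
x(p, L) = sqrt(L**2 + p**2)
-376 + x(-21, s(-1, 4))*35 = -376 + sqrt((-1*4 - 2*(-1))**2 + (-21)**2)*35 = -376 + sqrt((-4 + 2)**2 + 441)*35 = -376 + sqrt((-2)**2 + 441)*35 = -376 + sqrt(4 + 441)*35 = -376 + sqrt(445)*35 = -376 + 35*sqrt(445)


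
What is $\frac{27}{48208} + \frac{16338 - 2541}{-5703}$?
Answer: $- \frac{221657265}{91643408} \approx -2.4187$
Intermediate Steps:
$\frac{27}{48208} + \frac{16338 - 2541}{-5703} = 27 \cdot \frac{1}{48208} + \left(16338 - 2541\right) \left(- \frac{1}{5703}\right) = \frac{27}{48208} + 13797 \left(- \frac{1}{5703}\right) = \frac{27}{48208} - \frac{4599}{1901} = - \frac{221657265}{91643408}$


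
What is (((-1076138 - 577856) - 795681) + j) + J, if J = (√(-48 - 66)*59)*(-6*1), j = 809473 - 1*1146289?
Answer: -2786491 - 354*I*√114 ≈ -2.7865e+6 - 3779.7*I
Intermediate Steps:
j = -336816 (j = 809473 - 1146289 = -336816)
J = -354*I*√114 (J = (√(-114)*59)*(-6) = ((I*√114)*59)*(-6) = (59*I*√114)*(-6) = -354*I*√114 ≈ -3779.7*I)
(((-1076138 - 577856) - 795681) + j) + J = (((-1076138 - 577856) - 795681) - 336816) - 354*I*√114 = ((-1653994 - 795681) - 336816) - 354*I*√114 = (-2449675 - 336816) - 354*I*√114 = -2786491 - 354*I*√114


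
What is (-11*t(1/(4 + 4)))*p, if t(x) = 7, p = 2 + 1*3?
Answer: -385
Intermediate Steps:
p = 5 (p = 2 + 3 = 5)
(-11*t(1/(4 + 4)))*p = -11*7*5 = -77*5 = -385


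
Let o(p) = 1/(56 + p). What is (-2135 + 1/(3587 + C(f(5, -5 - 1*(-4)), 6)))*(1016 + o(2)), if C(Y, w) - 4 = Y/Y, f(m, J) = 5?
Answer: -451921727751/208336 ≈ -2.1692e+6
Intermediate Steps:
C(Y, w) = 5 (C(Y, w) = 4 + Y/Y = 4 + 1 = 5)
(-2135 + 1/(3587 + C(f(5, -5 - 1*(-4)), 6)))*(1016 + o(2)) = (-2135 + 1/(3587 + 5))*(1016 + 1/(56 + 2)) = (-2135 + 1/3592)*(1016 + 1/58) = -7668919/3592*58929/58 = -451921727751/208336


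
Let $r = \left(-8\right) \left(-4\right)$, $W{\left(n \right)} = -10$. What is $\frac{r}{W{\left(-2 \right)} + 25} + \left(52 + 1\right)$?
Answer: $\frac{827}{15} \approx 55.133$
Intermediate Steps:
$r = 32$
$\frac{r}{W{\left(-2 \right)} + 25} + \left(52 + 1\right) = \frac{32}{-10 + 25} + \left(52 + 1\right) = \frac{32}{15} + 53 = \frac{827}{15}$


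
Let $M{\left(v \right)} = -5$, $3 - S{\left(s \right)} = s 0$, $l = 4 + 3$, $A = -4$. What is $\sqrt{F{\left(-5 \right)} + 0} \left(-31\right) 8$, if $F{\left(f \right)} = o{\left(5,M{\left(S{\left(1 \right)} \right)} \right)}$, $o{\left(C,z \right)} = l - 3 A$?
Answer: $- 248 \sqrt{19} \approx -1081.0$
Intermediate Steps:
$l = 7$
$S{\left(s \right)} = 3$ ($S{\left(s \right)} = 3 - s 0 = 3 - 0 = 3 + 0 = 3$)
$o{\left(C,z \right)} = 19$ ($o{\left(C,z \right)} = 7 - -12 = 7 + 12 = 19$)
$F{\left(f \right)} = 19$
$\sqrt{F{\left(-5 \right)} + 0} \left(-31\right) 8 = \sqrt{19 + 0} \left(-31\right) 8 = \sqrt{19} \left(-31\right) 8 = - 31 \sqrt{19} \cdot 8 = - 248 \sqrt{19}$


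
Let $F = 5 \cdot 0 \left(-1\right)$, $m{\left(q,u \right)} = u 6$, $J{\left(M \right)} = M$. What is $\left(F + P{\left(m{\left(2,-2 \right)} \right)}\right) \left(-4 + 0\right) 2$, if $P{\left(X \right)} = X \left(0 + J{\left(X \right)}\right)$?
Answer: $-1152$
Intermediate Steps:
$m{\left(q,u \right)} = 6 u$
$F = 0$ ($F = 0 \left(-1\right) = 0$)
$P{\left(X \right)} = X^{2}$ ($P{\left(X \right)} = X \left(0 + X\right) = X X = X^{2}$)
$\left(F + P{\left(m{\left(2,-2 \right)} \right)}\right) \left(-4 + 0\right) 2 = \left(0 + \left(6 \left(-2\right)\right)^{2}\right) \left(-4 + 0\right) 2 = \left(0 + \left(-12\right)^{2}\right) \left(\left(-4\right) 2\right) = \left(0 + 144\right) \left(-8\right) = 144 \left(-8\right) = -1152$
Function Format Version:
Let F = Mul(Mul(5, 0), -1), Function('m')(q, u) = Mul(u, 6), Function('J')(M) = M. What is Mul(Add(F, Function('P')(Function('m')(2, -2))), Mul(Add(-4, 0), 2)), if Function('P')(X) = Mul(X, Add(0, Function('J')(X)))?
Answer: -1152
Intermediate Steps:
Function('m')(q, u) = Mul(6, u)
F = 0 (F = Mul(0, -1) = 0)
Function('P')(X) = Pow(X, 2) (Function('P')(X) = Mul(X, Add(0, X)) = Mul(X, X) = Pow(X, 2))
Mul(Add(F, Function('P')(Function('m')(2, -2))), Mul(Add(-4, 0), 2)) = Mul(Add(0, Pow(Mul(6, -2), 2)), Mul(Add(-4, 0), 2)) = Mul(Add(0, Pow(-12, 2)), Mul(-4, 2)) = Mul(Add(0, 144), -8) = Mul(144, -8) = -1152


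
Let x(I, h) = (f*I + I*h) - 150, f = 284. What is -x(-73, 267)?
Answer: 40373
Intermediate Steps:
x(I, h) = -150 + 284*I + I*h (x(I, h) = (284*I + I*h) - 150 = -150 + 284*I + I*h)
-x(-73, 267) = -(-150 + 284*(-73) - 73*267) = -(-150 - 20732 - 19491) = -1*(-40373) = 40373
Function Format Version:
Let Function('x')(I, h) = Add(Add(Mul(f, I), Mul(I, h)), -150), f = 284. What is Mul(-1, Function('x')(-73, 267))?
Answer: 40373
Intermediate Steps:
Function('x')(I, h) = Add(-150, Mul(284, I), Mul(I, h)) (Function('x')(I, h) = Add(Add(Mul(284, I), Mul(I, h)), -150) = Add(-150, Mul(284, I), Mul(I, h)))
Mul(-1, Function('x')(-73, 267)) = Mul(-1, Add(-150, Mul(284, -73), Mul(-73, 267))) = Mul(-1, Add(-150, -20732, -19491)) = Mul(-1, -40373) = 40373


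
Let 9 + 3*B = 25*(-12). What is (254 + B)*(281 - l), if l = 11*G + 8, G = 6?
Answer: 31257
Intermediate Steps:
l = 74 (l = 11*6 + 8 = 66 + 8 = 74)
B = -103 (B = -3 + (25*(-12))/3 = -3 + (⅓)*(-300) = -3 - 100 = -103)
(254 + B)*(281 - l) = (254 - 103)*(281 - 1*74) = 151*(281 - 74) = 151*207 = 31257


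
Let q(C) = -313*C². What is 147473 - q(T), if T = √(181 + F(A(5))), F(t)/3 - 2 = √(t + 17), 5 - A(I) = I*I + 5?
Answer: 206004 + 1878*I*√2 ≈ 2.06e+5 + 2655.9*I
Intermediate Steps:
A(I) = -I² (A(I) = 5 - (I*I + 5) = 5 - (I² + 5) = 5 - (5 + I²) = 5 + (-5 - I²) = -I²)
F(t) = 6 + 3*√(17 + t) (F(t) = 6 + 3*√(t + 17) = 6 + 3*√(17 + t))
T = √(187 + 6*I*√2) (T = √(181 + (6 + 3*√(17 - 1*5²))) = √(181 + (6 + 3*√(17 - 1*25))) = √(181 + (6 + 3*√(17 - 25))) = √(181 + (6 + 3*√(-8))) = √(181 + (6 + 3*(2*I*√2))) = √(181 + (6 + 6*I*√2)) = √(187 + 6*I*√2) ≈ 13.678 + 0.31017*I)
147473 - q(T) = 147473 - (-313)*(√(187 + 6*I*√2))² = 147473 - (-313)*(187 + 6*I*√2) = 147473 - (-58531 - 1878*I*√2) = 147473 + (58531 + 1878*I*√2) = 206004 + 1878*I*√2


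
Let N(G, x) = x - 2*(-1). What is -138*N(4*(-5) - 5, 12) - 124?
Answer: -2056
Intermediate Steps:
N(G, x) = 2 + x (N(G, x) = x + 2 = 2 + x)
-138*N(4*(-5) - 5, 12) - 124 = -138*(2 + 12) - 124 = -138*14 - 124 = -1932 - 124 = -2056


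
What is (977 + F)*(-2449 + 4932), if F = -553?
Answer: 1052792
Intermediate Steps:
(977 + F)*(-2449 + 4932) = (977 - 553)*(-2449 + 4932) = 424*2483 = 1052792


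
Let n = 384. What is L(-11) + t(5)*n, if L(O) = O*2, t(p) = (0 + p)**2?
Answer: 9578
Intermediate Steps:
t(p) = p**2
L(O) = 2*O
L(-11) + t(5)*n = 2*(-11) + 5**2*384 = -22 + 25*384 = -22 + 9600 = 9578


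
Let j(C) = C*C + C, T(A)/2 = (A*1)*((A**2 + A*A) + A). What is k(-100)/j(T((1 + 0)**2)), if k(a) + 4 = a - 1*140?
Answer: -122/21 ≈ -5.8095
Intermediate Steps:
k(a) = -144 + a (k(a) = -4 + (a - 1*140) = -4 + (a - 140) = -4 + (-140 + a) = -144 + a)
T(A) = 2*A*(A + 2*A**2) (T(A) = 2*((A*1)*((A**2 + A*A) + A)) = 2*(A*((A**2 + A**2) + A)) = 2*(A*(2*A**2 + A)) = 2*(A*(A + 2*A**2)) = 2*A*(A + 2*A**2))
j(C) = C + C**2 (j(C) = C**2 + C = C + C**2)
k(-100)/j(T((1 + 0)**2)) = (-144 - 100)/(((((1 + 0)**2)**2*(2 + 4*(1 + 0)**2))*(1 + ((1 + 0)**2)**2*(2 + 4*(1 + 0)**2)))) = -244*1/((1 + (1**2)**2*(2 + 4*1**2))*(2 + 4*1**2)) = -244*1/((1 + 1**2*(2 + 4*1))*(2 + 4*1)) = -244*1/((1 + 1*(2 + 4))*(2 + 4)) = -244*1/(6*(1 + 1*6)) = -244*1/(6*(1 + 6)) = -244/(6*7) = -244/42 = -244*1/42 = -122/21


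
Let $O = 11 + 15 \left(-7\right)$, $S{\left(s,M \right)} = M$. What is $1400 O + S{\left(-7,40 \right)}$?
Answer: $-131560$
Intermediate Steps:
$O = -94$ ($O = 11 - 105 = -94$)
$1400 O + S{\left(-7,40 \right)} = 1400 \left(-94\right) + 40 = -131600 + 40 = -131560$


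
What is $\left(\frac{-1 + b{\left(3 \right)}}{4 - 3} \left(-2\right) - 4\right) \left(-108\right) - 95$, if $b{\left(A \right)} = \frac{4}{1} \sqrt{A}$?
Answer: $121 + 864 \sqrt{3} \approx 1617.5$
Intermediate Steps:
$b{\left(A \right)} = 4 \sqrt{A}$ ($b{\left(A \right)} = 4 \cdot 1 \sqrt{A} = 4 \sqrt{A}$)
$\left(\frac{-1 + b{\left(3 \right)}}{4 - 3} \left(-2\right) - 4\right) \left(-108\right) - 95 = \left(\frac{-1 + 4 \sqrt{3}}{4 - 3} \left(-2\right) - 4\right) \left(-108\right) - 95 = \left(\frac{-1 + 4 \sqrt{3}}{1} \left(-2\right) - 4\right) \left(-108\right) - 95 = \left(\left(-1 + 4 \sqrt{3}\right) 1 \left(-2\right) - 4\right) \left(-108\right) - 95 = \left(\left(-1 + 4 \sqrt{3}\right) \left(-2\right) - 4\right) \left(-108\right) - 95 = \left(\left(2 - 8 \sqrt{3}\right) - 4\right) \left(-108\right) - 95 = \left(-2 - 8 \sqrt{3}\right) \left(-108\right) - 95 = \left(216 + 864 \sqrt{3}\right) - 95 = 121 + 864 \sqrt{3}$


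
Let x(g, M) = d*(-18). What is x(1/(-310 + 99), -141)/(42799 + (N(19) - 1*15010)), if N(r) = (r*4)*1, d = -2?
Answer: 36/27865 ≈ 0.0012919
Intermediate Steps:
N(r) = 4*r (N(r) = (4*r)*1 = 4*r)
x(g, M) = 36 (x(g, M) = -2*(-18) = 36)
x(1/(-310 + 99), -141)/(42799 + (N(19) - 1*15010)) = 36/(42799 + (4*19 - 1*15010)) = 36/(42799 + (76 - 15010)) = 36/(42799 - 14934) = 36/27865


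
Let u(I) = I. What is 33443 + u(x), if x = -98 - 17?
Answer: 33328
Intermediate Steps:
x = -115
33443 + u(x) = 33443 - 115 = 33328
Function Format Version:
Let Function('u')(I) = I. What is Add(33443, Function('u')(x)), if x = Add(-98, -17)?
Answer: 33328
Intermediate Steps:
x = -115
Add(33443, Function('u')(x)) = Add(33443, -115) = 33328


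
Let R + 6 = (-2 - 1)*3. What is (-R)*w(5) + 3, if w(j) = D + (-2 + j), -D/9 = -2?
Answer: 318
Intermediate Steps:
D = 18 (D = -9*(-2) = 18)
R = -15 (R = -6 + (-2 - 1)*3 = -6 - 3*3 = -6 - 9 = -15)
w(j) = 16 + j (w(j) = 18 + (-2 + j) = 16 + j)
(-R)*w(5) + 3 = (-1*(-15))*(16 + 5) + 3 = 15*21 + 3 = 315 + 3 = 318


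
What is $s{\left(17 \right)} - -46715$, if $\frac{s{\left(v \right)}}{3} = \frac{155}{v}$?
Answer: $\frac{794620}{17} \approx 46742.0$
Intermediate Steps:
$s{\left(v \right)} = \frac{465}{v}$ ($s{\left(v \right)} = 3 \frac{155}{v} = \frac{465}{v}$)
$s{\left(17 \right)} - -46715 = \frac{465}{17} - -46715 = 465 \cdot \frac{1}{17} + 46715 = \frac{465}{17} + 46715 = \frac{794620}{17}$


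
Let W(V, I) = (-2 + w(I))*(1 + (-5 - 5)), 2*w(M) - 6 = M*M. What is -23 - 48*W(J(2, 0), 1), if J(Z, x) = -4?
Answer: 625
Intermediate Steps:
w(M) = 3 + M**2/2 (w(M) = 3 + (M*M)/2 = 3 + M**2/2)
W(V, I) = -9 - 9*I**2/2 (W(V, I) = (-2 + (3 + I**2/2))*(1 + (-5 - 5)) = (1 + I**2/2)*(1 - 10) = (1 + I**2/2)*(-9) = -9 - 9*I**2/2)
-23 - 48*W(J(2, 0), 1) = -23 - 48*(-9 - 9/2*1**2) = -23 - 48*(-9 - 9/2*1) = -23 - 48*(-9 - 9/2) = -23 - 48*(-27/2) = -23 + 648 = 625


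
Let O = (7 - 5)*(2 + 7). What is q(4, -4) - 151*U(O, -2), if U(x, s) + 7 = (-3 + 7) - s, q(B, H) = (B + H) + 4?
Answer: 155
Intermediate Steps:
O = 18 (O = 2*9 = 18)
q(B, H) = 4 + B + H
U(x, s) = -3 - s (U(x, s) = -7 + ((-3 + 7) - s) = -7 + (4 - s) = -3 - s)
q(4, -4) - 151*U(O, -2) = (4 + 4 - 4) - 151*(-3 - 1*(-2)) = 4 - 151*(-3 + 2) = 4 - 151*(-1) = 4 + 151 = 155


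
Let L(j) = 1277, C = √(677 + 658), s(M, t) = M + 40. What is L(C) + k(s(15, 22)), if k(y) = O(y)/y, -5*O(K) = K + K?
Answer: 6383/5 ≈ 1276.6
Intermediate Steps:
s(M, t) = 40 + M
O(K) = -2*K/5 (O(K) = -(K + K)/5 = -2*K/5)
C = √1335 ≈ 36.538
k(y) = -⅖ (k(y) = (-2*y/5)/y = -⅖)
L(C) + k(s(15, 22)) = 1277 - ⅖ = 6383/5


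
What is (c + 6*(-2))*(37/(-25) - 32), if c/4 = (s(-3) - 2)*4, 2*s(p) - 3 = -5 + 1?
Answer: 43524/25 ≈ 1741.0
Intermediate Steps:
s(p) = -½ (s(p) = 3/2 + (-5 + 1)/2 = 3/2 + (½)*(-4) = 3/2 - 2 = -½)
c = -40 (c = 4*((-½ - 2)*4) = 4*(-5/2*4) = 4*(-10) = -40)
(c + 6*(-2))*(37/(-25) - 32) = (-40 + 6*(-2))*(37/(-25) - 32) = (-40 - 12)*(37*(-1/25) - 32) = -52*(-37/25 - 32) = -52*(-837/25) = 43524/25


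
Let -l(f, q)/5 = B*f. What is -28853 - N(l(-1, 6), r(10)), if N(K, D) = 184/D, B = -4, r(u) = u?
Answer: -144357/5 ≈ -28871.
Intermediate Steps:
l(f, q) = 20*f (l(f, q) = -(-20)*f = 20*f)
-28853 - N(l(-1, 6), r(10)) = -28853 - 184/10 = -28853 - 1*92/5 = -28853 - 92/5 = -144357/5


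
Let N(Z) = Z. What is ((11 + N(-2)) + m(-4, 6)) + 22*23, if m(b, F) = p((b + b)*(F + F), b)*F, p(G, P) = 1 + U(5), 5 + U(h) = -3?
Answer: 473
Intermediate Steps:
U(h) = -8 (U(h) = -5 - 3 = -8)
p(G, P) = -7 (p(G, P) = 1 - 8 = -7)
m(b, F) = -7*F
((11 + N(-2)) + m(-4, 6)) + 22*23 = ((11 - 2) - 7*6) + 22*23 = (9 - 42) + 506 = -33 + 506 = 473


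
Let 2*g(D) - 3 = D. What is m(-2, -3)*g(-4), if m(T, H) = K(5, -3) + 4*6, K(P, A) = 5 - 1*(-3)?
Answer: -16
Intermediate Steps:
K(P, A) = 8 (K(P, A) = 5 + 3 = 8)
g(D) = 3/2 + D/2
m(T, H) = 32 (m(T, H) = 8 + 4*6 = 8 + 24 = 32)
m(-2, -3)*g(-4) = 32*(3/2 + (½)*(-4)) = 32*(3/2 - 2) = 32*(-½) = -16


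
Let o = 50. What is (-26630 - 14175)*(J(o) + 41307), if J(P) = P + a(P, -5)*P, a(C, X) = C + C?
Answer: -1891597385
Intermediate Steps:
a(C, X) = 2*C
J(P) = P + 2*P² (J(P) = P + (2*P)*P = P + 2*P²)
(-26630 - 14175)*(J(o) + 41307) = (-26630 - 14175)*(50*(1 + 2*50) + 41307) = -40805*(50*(1 + 100) + 41307) = -40805*(50*101 + 41307) = -40805*(5050 + 41307) = -40805*46357 = -1891597385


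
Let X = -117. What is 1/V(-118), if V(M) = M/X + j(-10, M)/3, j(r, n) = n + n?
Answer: -117/9086 ≈ -0.012877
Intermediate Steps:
j(r, n) = 2*n
V(M) = 77*M/117 (V(M) = M/(-117) + (2*M)/3 = M*(-1/117) + (2*M)*(1/3) = -M/117 + 2*M/3 = 77*M/117)
1/V(-118) = 1/((77/117)*(-118)) = 1/(-9086/117) = -117/9086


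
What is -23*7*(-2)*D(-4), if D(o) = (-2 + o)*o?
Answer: 7728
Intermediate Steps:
D(o) = o*(-2 + o)
-23*7*(-2)*D(-4) = -23*7*(-2)*(-4*(-2 - 4)) = -(-322)*(-4*(-6)) = -(-322)*24 = -23*(-336) = 7728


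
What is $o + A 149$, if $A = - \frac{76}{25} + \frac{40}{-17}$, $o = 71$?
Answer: $- \frac{311333}{425} \approx -732.55$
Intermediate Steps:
$A = - \frac{2292}{425}$ ($A = \left(-76\right) \frac{1}{25} + 40 \left(- \frac{1}{17}\right) = - \frac{76}{25} - \frac{40}{17} = - \frac{2292}{425} \approx -5.3929$)
$o + A 149 = 71 - \frac{341508}{425} = - \frac{311333}{425}$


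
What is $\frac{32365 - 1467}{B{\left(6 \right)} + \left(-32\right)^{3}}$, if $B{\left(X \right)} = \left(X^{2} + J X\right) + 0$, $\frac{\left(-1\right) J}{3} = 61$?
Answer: $- \frac{15449}{16915} \approx -0.91333$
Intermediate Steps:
$J = -183$ ($J = \left(-3\right) 61 = -183$)
$B{\left(X \right)} = X^{2} - 183 X$ ($B{\left(X \right)} = \left(X^{2} - 183 X\right) + 0 = X^{2} - 183 X$)
$\frac{32365 - 1467}{B{\left(6 \right)} + \left(-32\right)^{3}} = \frac{32365 - 1467}{6 \left(-183 + 6\right) + \left(-32\right)^{3}} = \frac{30898}{6 \left(-177\right) - 32768} = \frac{30898}{-1062 - 32768} = \frac{30898}{-33830} = 30898 \left(- \frac{1}{33830}\right) = - \frac{15449}{16915}$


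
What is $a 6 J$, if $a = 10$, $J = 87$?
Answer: $5220$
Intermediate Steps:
$a 6 J = 10 \cdot 6 \cdot 87 = 60 \cdot 87 = 5220$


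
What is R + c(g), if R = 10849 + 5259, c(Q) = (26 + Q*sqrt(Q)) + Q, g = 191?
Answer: 16325 + 191*sqrt(191) ≈ 18965.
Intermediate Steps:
c(Q) = 26 + Q + Q**(3/2) (c(Q) = (26 + Q**(3/2)) + Q = 26 + Q + Q**(3/2))
R = 16108
R + c(g) = 16108 + (26 + 191 + 191**(3/2)) = 16108 + (26 + 191 + 191*sqrt(191)) = 16108 + (217 + 191*sqrt(191)) = 16325 + 191*sqrt(191)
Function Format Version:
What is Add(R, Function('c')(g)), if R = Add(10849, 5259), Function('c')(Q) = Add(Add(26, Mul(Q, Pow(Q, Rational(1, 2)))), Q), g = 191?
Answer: Add(16325, Mul(191, Pow(191, Rational(1, 2)))) ≈ 18965.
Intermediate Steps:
Function('c')(Q) = Add(26, Q, Pow(Q, Rational(3, 2))) (Function('c')(Q) = Add(Add(26, Pow(Q, Rational(3, 2))), Q) = Add(26, Q, Pow(Q, Rational(3, 2))))
R = 16108
Add(R, Function('c')(g)) = Add(16108, Add(26, 191, Pow(191, Rational(3, 2)))) = Add(16108, Add(26, 191, Mul(191, Pow(191, Rational(1, 2))))) = Add(16108, Add(217, Mul(191, Pow(191, Rational(1, 2))))) = Add(16325, Mul(191, Pow(191, Rational(1, 2))))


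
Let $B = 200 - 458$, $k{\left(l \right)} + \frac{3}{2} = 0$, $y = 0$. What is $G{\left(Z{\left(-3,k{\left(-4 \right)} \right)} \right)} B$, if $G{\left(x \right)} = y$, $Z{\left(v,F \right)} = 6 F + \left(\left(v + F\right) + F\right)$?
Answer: $0$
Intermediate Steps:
$k{\left(l \right)} = - \frac{3}{2}$ ($k{\left(l \right)} = - \frac{3}{2} + 0 = - \frac{3}{2}$)
$Z{\left(v,F \right)} = v + 8 F$ ($Z{\left(v,F \right)} = 6 F + \left(\left(F + v\right) + F\right) = 6 F + \left(v + 2 F\right) = v + 8 F$)
$B = -258$
$G{\left(x \right)} = 0$
$G{\left(Z{\left(-3,k{\left(-4 \right)} \right)} \right)} B = 0 \left(-258\right) = 0$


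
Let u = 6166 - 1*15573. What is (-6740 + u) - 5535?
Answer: -21682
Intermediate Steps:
u = -9407 (u = 6166 - 15573 = -9407)
(-6740 + u) - 5535 = (-6740 - 9407) - 5535 = -16147 - 5535 = -21682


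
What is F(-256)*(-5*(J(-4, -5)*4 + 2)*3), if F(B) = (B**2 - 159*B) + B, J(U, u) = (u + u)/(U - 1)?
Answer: -15897600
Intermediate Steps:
J(U, u) = 2*u/(-1 + U) (J(U, u) = (2*u)/(-1 + U) = 2*u/(-1 + U))
F(B) = B**2 - 158*B
F(-256)*(-5*(J(-4, -5)*4 + 2)*3) = (-256*(-158 - 256))*(-5*((2*(-5)/(-1 - 4))*4 + 2)*3) = (-256*(-414))*(-5*((2*(-5)/(-5))*4 + 2)*3) = 105984*(-5*((2*(-5)*(-1/5))*4 + 2)*3) = 105984*(-5*(2*4 + 2)*3) = 105984*(-5*(8 + 2)*3) = 105984*(-5*10*3) = 105984*(-50*3) = 105984*(-150) = -15897600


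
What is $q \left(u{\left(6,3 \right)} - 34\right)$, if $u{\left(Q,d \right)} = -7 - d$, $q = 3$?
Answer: $-132$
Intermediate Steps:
$q \left(u{\left(6,3 \right)} - 34\right) = 3 \left(\left(-7 - 3\right) - 34\right) = 3 \left(-10 - 34\right) = 3 \left(-44\right) = -132$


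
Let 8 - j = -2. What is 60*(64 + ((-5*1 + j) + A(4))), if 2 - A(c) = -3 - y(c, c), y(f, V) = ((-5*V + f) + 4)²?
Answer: 13080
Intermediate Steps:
j = 10 (j = 8 - 1*(-2) = 8 + 2 = 10)
y(f, V) = (4 + f - 5*V)² (y(f, V) = ((f - 5*V) + 4)² = (4 + f - 5*V)²)
A(c) = 5 + (4 - 4*c)² (A(c) = 2 - (-3 - (4 + c - 5*c)²) = 2 - (-3 - (4 - 4*c)²) = 2 + (3 + (4 - 4*c)²) = 5 + (4 - 4*c)²)
60*(64 + ((-5*1 + j) + A(4))) = 60*(64 + ((-5*1 + 10) + (5 + 16*(1 - 1*4)²))) = 60*(64 + ((-5 + 10) + (5 + 16*(1 - 4)²))) = 60*(64 + (5 + (5 + 16*(-3)²))) = 60*(64 + (5 + (5 + 16*9))) = 60*(64 + (5 + (5 + 144))) = 60*(64 + (5 + 149)) = 60*(64 + 154) = 60*218 = 13080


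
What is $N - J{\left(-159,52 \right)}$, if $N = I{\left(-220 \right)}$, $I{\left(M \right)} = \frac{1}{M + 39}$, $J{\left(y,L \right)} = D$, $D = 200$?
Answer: $- \frac{36201}{181} \approx -200.01$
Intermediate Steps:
$J{\left(y,L \right)} = 200$
$I{\left(M \right)} = \frac{1}{39 + M}$
$N = - \frac{1}{181}$ ($N = \frac{1}{39 - 220} = \frac{1}{-181} = - \frac{1}{181} \approx -0.0055249$)
$N - J{\left(-159,52 \right)} = - \frac{1}{181} - 200 = - \frac{36201}{181}$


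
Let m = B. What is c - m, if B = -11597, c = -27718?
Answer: -16121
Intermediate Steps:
m = -11597
c - m = -27718 - 1*(-11597) = -27718 + 11597 = -16121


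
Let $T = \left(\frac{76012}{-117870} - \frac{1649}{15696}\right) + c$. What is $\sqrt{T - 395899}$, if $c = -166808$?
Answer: $\frac{17 i \sqrt{1285596282912928565}}{25695660} \approx 750.14 i$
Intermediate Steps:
$T = - \frac{51435131081357}{308347920}$ ($T = \left(\frac{76012}{-117870} - \frac{1649}{15696}\right) - 166808 = \left(76012 \left(- \frac{1}{117870}\right) - \frac{1649}{15696}\right) - 166808 = \left(- \frac{38006}{58935} - \frac{1649}{15696}\right) - 166808 = - \frac{231241997}{308347920} - 166808 = - \frac{51435131081357}{308347920} \approx -1.6681 \cdot 10^{5}$)
$\sqrt{T - 395899} = \sqrt{- \frac{51435131081357}{308347920} - 395899} = \sqrt{- \frac{173509764261437}{308347920}} = \frac{17 i \sqrt{1285596282912928565}}{25695660}$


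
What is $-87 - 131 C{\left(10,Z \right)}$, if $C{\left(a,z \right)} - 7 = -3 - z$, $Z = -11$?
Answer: $-2052$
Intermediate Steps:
$C{\left(a,z \right)} = 4 - z$ ($C{\left(a,z \right)} = 7 - \left(3 + z\right) = 4 - z$)
$-87 - 131 C{\left(10,Z \right)} = -87 - 131 \left(4 - -11\right) = -87 - 131 \left(4 + 11\right) = -87 - 1965 = -2052$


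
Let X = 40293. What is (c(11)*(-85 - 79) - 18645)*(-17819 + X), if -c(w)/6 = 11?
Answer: -175769154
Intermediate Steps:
c(w) = -66 (c(w) = -6*11 = -66)
(c(11)*(-85 - 79) - 18645)*(-17819 + X) = (-66*(-85 - 79) - 18645)*(-17819 + 40293) = (-66*(-164) - 18645)*22474 = (10824 - 18645)*22474 = -7821*22474 = -175769154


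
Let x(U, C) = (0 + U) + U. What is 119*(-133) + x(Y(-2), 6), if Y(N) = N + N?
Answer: -15835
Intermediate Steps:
Y(N) = 2*N
x(U, C) = 2*U (x(U, C) = U + U = 2*U)
119*(-133) + x(Y(-2), 6) = 119*(-133) + 2*(2*(-2)) = -15827 + 2*(-4) = -15827 - 8 = -15835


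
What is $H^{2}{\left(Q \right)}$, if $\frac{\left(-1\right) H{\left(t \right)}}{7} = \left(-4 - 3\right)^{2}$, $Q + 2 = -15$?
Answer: $117649$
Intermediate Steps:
$Q = -17$ ($Q = -2 - 15 = -17$)
$H{\left(t \right)} = -343$ ($H{\left(t \right)} = - 7 \left(-4 - 3\right)^{2} = - 7 \left(-7\right)^{2} = \left(-7\right) 49 = -343$)
$H^{2}{\left(Q \right)} = \left(-343\right)^{2} = 117649$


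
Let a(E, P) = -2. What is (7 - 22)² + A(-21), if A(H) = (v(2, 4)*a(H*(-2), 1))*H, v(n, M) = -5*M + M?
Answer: -447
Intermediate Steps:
v(n, M) = -4*M
A(H) = 32*H (A(H) = (-4*4*(-2))*H = (-16*(-2))*H = 32*H)
(7 - 22)² + A(-21) = (7 - 22)² + 32*(-21) = (-15)² - 672 = 225 - 672 = -447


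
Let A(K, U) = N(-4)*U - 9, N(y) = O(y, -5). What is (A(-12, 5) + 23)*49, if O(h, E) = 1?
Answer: 931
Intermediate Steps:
N(y) = 1
A(K, U) = -9 + U (A(K, U) = 1*U - 9 = U - 9 = -9 + U)
(A(-12, 5) + 23)*49 = ((-9 + 5) + 23)*49 = (-4 + 23)*49 = 19*49 = 931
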